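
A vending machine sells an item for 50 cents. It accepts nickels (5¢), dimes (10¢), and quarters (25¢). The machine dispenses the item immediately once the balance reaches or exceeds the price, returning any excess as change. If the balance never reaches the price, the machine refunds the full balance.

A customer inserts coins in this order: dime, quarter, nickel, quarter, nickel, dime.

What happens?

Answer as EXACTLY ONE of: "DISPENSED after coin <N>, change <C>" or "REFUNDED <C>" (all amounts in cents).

Answer: DISPENSED after coin 4, change 15

Derivation:
Price: 50¢
Coin 1 (dime, 10¢): balance = 10¢
Coin 2 (quarter, 25¢): balance = 35¢
Coin 3 (nickel, 5¢): balance = 40¢
Coin 4 (quarter, 25¢): balance = 65¢
  → balance >= price → DISPENSE, change = 65 - 50 = 15¢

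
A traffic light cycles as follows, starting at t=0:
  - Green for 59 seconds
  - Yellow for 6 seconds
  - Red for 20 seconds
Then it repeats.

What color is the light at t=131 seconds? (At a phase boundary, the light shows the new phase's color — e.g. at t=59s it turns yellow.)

Answer: green

Derivation:
Cycle length = 59 + 6 + 20 = 85s
t = 131, phase_t = 131 mod 85 = 46
46 < 59 (green end) → GREEN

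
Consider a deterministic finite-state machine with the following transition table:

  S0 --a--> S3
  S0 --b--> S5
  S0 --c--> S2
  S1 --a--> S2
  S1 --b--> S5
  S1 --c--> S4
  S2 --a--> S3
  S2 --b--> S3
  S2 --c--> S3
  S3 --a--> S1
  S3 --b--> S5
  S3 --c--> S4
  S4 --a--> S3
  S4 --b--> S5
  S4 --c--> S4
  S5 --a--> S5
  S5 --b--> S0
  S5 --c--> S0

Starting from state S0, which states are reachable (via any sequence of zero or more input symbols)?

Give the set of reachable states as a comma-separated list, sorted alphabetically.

BFS from S0:
  visit S0: S0--a-->S3 (new), S0--b-->S5 (new), S0--c-->S2 (new)
  visit S3: S3--a-->S1 (new), S3--b-->S5 (seen), S3--c-->S4 (new)
  visit S5: S5--a-->S5 (seen), S5--b-->S0 (seen), S5--c-->S0 (seen)
  visit S2: S2--a-->S3 (seen), S2--b-->S3 (seen), S2--c-->S3 (seen)
  visit S1: S1--a-->S2 (seen), S1--b-->S5 (seen), S1--c-->S4 (seen)
  visit S4: S4--a-->S3 (seen), S4--b-->S5 (seen), S4--c-->S4 (seen)

Answer: S0, S1, S2, S3, S4, S5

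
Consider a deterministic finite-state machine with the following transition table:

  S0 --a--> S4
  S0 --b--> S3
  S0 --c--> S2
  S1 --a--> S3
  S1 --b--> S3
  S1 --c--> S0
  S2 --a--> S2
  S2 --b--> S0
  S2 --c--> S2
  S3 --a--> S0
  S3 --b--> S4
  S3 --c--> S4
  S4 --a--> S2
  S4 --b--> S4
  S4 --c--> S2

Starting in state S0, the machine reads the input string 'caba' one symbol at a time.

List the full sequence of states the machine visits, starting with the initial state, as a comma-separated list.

Start: S0
  read 'c': S0 --c--> S2
  read 'a': S2 --a--> S2
  read 'b': S2 --b--> S0
  read 'a': S0 --a--> S4

Answer: S0, S2, S2, S0, S4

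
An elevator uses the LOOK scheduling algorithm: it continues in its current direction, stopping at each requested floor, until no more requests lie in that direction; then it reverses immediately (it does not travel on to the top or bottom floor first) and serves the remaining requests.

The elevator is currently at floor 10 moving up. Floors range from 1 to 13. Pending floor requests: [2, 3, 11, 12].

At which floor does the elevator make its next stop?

Answer: 11

Derivation:
Current floor: 10, direction: up
Requests above: [11, 12]
Requests below: [2, 3]
Moving up and requests lie above → nearest above is min([11, 12]) = 11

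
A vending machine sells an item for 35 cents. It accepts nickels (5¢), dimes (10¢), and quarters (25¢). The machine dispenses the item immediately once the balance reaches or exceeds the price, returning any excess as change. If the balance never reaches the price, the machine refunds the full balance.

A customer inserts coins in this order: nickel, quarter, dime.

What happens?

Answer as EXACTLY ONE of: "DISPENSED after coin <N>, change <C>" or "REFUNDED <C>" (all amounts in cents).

Answer: DISPENSED after coin 3, change 5

Derivation:
Price: 35¢
Coin 1 (nickel, 5¢): balance = 5¢
Coin 2 (quarter, 25¢): balance = 30¢
Coin 3 (dime, 10¢): balance = 40¢
  → balance >= price → DISPENSE, change = 40 - 35 = 5¢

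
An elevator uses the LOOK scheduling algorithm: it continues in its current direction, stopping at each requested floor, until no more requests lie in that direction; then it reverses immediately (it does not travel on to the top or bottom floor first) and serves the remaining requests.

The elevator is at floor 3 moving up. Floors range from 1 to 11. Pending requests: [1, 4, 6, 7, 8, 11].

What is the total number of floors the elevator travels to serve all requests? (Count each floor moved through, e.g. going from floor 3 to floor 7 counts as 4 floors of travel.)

Start at floor 3 moving up, LOOK stop order: [4, 6, 7, 8, 11, 1]
  3 → 4: |4-3| = 1, total = 1
  4 → 6: |6-4| = 2, total = 3
  6 → 7: |7-6| = 1, total = 4
  7 → 8: |8-7| = 1, total = 5
  8 → 11: |11-8| = 3, total = 8
  11 → 1: |1-11| = 10, total = 18

Answer: 18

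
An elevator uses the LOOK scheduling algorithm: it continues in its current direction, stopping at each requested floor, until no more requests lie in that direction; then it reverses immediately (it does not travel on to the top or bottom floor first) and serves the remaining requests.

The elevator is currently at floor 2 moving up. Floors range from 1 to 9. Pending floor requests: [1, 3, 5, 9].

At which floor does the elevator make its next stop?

Answer: 3

Derivation:
Current floor: 2, direction: up
Requests above: [3, 5, 9]
Requests below: [1]
Moving up and requests lie above → nearest above is min([3, 5, 9]) = 3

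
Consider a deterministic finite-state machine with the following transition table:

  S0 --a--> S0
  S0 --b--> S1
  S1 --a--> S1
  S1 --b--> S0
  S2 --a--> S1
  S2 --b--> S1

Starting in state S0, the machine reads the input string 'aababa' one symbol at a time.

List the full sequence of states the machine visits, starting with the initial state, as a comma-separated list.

Start: S0
  read 'a': S0 --a--> S0
  read 'a': S0 --a--> S0
  read 'b': S0 --b--> S1
  read 'a': S1 --a--> S1
  read 'b': S1 --b--> S0
  read 'a': S0 --a--> S0

Answer: S0, S0, S0, S1, S1, S0, S0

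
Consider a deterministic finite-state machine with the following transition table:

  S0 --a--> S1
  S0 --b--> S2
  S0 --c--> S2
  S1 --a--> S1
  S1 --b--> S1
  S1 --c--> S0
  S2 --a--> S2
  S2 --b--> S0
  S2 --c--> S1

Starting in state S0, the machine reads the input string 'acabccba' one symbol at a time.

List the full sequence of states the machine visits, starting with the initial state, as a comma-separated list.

Start: S0
  read 'a': S0 --a--> S1
  read 'c': S1 --c--> S0
  read 'a': S0 --a--> S1
  read 'b': S1 --b--> S1
  read 'c': S1 --c--> S0
  read 'c': S0 --c--> S2
  read 'b': S2 --b--> S0
  read 'a': S0 --a--> S1

Answer: S0, S1, S0, S1, S1, S0, S2, S0, S1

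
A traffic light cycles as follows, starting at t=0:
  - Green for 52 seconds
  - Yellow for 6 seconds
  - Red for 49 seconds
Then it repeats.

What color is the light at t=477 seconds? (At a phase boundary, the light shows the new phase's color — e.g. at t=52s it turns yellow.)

Cycle length = 52 + 6 + 49 = 107s
t = 477, phase_t = 477 mod 107 = 49
49 < 52 (green end) → GREEN

Answer: green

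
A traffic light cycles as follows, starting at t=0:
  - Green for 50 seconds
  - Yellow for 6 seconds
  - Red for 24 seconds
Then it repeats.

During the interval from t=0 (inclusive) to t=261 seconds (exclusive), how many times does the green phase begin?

Answer: 4

Derivation:
Cycle = 50+6+24 = 80s
green phase starts at t = k*80 + 0 for k=0,1,2,...
Need k*80+0 < 261 → k < 3.263
k ∈ {0, ..., 3} → 4 starts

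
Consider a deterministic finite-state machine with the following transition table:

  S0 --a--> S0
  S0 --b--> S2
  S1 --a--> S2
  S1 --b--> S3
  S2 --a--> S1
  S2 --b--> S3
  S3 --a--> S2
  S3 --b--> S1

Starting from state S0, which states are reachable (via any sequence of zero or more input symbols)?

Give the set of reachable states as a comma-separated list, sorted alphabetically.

Answer: S0, S1, S2, S3

Derivation:
BFS from S0:
  visit S0: S0--a-->S0 (seen), S0--b-->S2 (new)
  visit S2: S2--a-->S1 (new), S2--b-->S3 (new)
  visit S1: S1--a-->S2 (seen), S1--b-->S3 (seen)
  visit S3: S3--a-->S2 (seen), S3--b-->S1 (seen)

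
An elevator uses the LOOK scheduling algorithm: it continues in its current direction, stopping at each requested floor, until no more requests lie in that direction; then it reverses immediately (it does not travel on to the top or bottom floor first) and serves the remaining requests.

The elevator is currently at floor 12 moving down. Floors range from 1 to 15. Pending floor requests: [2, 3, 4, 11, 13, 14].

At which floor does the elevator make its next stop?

Answer: 11

Derivation:
Current floor: 12, direction: down
Requests above: [13, 14]
Requests below: [2, 3, 4, 11]
Moving down and requests lie below → nearest below is max([2, 3, 4, 11]) = 11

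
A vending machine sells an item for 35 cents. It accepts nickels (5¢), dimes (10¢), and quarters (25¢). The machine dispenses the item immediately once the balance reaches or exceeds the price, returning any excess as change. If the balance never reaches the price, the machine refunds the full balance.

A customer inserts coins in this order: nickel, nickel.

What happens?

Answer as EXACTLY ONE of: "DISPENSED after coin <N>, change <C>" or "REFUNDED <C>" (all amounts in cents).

Answer: REFUNDED 10

Derivation:
Price: 35¢
Coin 1 (nickel, 5¢): balance = 5¢
Coin 2 (nickel, 5¢): balance = 10¢
All coins inserted, balance 10¢ < price 35¢ → REFUND 10¢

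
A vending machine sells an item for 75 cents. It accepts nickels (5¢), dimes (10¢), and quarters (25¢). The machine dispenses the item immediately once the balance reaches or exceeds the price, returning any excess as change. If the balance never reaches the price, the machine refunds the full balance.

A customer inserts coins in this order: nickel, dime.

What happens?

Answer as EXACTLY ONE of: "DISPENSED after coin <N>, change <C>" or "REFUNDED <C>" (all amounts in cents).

Price: 75¢
Coin 1 (nickel, 5¢): balance = 5¢
Coin 2 (dime, 10¢): balance = 15¢
All coins inserted, balance 15¢ < price 75¢ → REFUND 15¢

Answer: REFUNDED 15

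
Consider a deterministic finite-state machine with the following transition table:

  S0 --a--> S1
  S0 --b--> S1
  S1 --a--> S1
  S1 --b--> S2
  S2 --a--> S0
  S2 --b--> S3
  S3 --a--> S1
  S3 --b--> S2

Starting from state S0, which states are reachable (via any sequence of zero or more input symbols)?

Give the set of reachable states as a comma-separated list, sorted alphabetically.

Answer: S0, S1, S2, S3

Derivation:
BFS from S0:
  visit S0: S0--a-->S1 (new), S0--b-->S1 (seen)
  visit S1: S1--a-->S1 (seen), S1--b-->S2 (new)
  visit S2: S2--a-->S0 (seen), S2--b-->S3 (new)
  visit S3: S3--a-->S1 (seen), S3--b-->S2 (seen)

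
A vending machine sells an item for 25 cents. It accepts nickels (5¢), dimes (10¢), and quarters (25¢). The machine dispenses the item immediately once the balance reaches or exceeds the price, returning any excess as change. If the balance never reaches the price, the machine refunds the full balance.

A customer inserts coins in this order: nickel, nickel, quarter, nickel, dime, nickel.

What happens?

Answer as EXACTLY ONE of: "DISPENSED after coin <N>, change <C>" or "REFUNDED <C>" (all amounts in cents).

Price: 25¢
Coin 1 (nickel, 5¢): balance = 5¢
Coin 2 (nickel, 5¢): balance = 10¢
Coin 3 (quarter, 25¢): balance = 35¢
  → balance >= price → DISPENSE, change = 35 - 25 = 10¢

Answer: DISPENSED after coin 3, change 10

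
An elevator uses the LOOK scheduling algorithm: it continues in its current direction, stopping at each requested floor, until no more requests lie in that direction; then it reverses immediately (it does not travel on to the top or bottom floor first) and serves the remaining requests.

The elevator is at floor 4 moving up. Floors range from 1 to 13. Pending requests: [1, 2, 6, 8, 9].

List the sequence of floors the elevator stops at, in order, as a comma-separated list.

Answer: 6, 8, 9, 2, 1

Derivation:
Current: 4, moving UP
Serve above first (ascending): [6, 8, 9]
Then reverse, serve below (descending): [2, 1]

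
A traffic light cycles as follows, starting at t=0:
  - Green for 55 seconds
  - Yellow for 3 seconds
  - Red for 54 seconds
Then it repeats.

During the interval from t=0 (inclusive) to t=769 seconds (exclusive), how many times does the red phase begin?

Answer: 7

Derivation:
Cycle = 55+3+54 = 112s
red phase starts at t = k*112 + 58 for k=0,1,2,...
Need k*112+58 < 769 → k < 6.348
k ∈ {0, ..., 6} → 7 starts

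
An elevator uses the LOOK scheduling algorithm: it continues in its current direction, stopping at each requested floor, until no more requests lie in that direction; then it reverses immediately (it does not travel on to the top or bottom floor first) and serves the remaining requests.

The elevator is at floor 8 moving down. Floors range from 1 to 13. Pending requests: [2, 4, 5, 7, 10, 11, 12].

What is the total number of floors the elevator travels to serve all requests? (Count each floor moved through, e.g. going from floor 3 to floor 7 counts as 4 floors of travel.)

Answer: 16

Derivation:
Start at floor 8 moving down, LOOK stop order: [7, 5, 4, 2, 10, 11, 12]
  8 → 7: |7-8| = 1, total = 1
  7 → 5: |5-7| = 2, total = 3
  5 → 4: |4-5| = 1, total = 4
  4 → 2: |2-4| = 2, total = 6
  2 → 10: |10-2| = 8, total = 14
  10 → 11: |11-10| = 1, total = 15
  11 → 12: |12-11| = 1, total = 16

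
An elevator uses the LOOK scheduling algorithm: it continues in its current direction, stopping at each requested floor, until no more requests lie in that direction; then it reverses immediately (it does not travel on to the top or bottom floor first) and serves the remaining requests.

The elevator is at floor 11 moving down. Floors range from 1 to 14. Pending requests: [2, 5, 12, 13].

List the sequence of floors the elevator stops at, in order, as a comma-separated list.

Current: 11, moving DOWN
Serve below first (descending): [5, 2]
Then reverse, serve above (ascending): [12, 13]

Answer: 5, 2, 12, 13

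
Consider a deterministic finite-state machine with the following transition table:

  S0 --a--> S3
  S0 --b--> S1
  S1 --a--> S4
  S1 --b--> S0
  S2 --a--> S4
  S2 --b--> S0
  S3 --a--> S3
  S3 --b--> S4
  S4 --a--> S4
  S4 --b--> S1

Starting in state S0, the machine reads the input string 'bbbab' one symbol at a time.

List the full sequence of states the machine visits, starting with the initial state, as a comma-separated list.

Answer: S0, S1, S0, S1, S4, S1

Derivation:
Start: S0
  read 'b': S0 --b--> S1
  read 'b': S1 --b--> S0
  read 'b': S0 --b--> S1
  read 'a': S1 --a--> S4
  read 'b': S4 --b--> S1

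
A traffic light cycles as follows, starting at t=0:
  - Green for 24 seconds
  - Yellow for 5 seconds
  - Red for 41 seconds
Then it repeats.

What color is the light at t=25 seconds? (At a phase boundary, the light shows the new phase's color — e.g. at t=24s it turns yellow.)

Cycle length = 24 + 5 + 41 = 70s
t = 25, phase_t = 25 mod 70 = 25
24 <= 25 < 29 (yellow end) → YELLOW

Answer: yellow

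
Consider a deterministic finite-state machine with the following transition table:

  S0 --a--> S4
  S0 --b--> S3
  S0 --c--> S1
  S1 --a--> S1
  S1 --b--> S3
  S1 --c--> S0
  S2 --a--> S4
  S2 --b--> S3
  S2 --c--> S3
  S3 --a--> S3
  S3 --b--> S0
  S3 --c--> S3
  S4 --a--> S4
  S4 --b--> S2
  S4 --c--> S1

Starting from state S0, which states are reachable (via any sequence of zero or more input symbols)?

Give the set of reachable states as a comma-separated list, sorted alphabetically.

BFS from S0:
  visit S0: S0--a-->S4 (new), S0--b-->S3 (new), S0--c-->S1 (new)
  visit S4: S4--a-->S4 (seen), S4--b-->S2 (new), S4--c-->S1 (seen)
  visit S3: S3--a-->S3 (seen), S3--b-->S0 (seen), S3--c-->S3 (seen)
  visit S1: S1--a-->S1 (seen), S1--b-->S3 (seen), S1--c-->S0 (seen)
  visit S2: S2--a-->S4 (seen), S2--b-->S3 (seen), S2--c-->S3 (seen)

Answer: S0, S1, S2, S3, S4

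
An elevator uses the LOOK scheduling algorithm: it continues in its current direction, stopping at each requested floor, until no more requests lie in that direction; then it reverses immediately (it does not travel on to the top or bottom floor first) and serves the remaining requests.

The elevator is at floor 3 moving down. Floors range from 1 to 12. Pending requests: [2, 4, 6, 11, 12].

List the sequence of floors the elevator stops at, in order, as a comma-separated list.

Current: 3, moving DOWN
Serve below first (descending): [2]
Then reverse, serve above (ascending): [4, 6, 11, 12]

Answer: 2, 4, 6, 11, 12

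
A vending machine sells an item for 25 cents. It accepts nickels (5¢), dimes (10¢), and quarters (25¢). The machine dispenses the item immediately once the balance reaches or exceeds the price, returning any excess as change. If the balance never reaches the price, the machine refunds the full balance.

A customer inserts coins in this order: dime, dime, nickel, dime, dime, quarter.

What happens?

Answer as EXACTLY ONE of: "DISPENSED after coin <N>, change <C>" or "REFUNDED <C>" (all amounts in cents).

Answer: DISPENSED after coin 3, change 0

Derivation:
Price: 25¢
Coin 1 (dime, 10¢): balance = 10¢
Coin 2 (dime, 10¢): balance = 20¢
Coin 3 (nickel, 5¢): balance = 25¢
  → balance >= price → DISPENSE, change = 25 - 25 = 0¢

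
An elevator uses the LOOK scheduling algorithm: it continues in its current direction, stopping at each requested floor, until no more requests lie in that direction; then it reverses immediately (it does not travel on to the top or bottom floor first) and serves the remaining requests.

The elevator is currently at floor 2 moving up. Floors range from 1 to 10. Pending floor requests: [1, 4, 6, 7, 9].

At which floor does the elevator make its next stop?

Current floor: 2, direction: up
Requests above: [4, 6, 7, 9]
Requests below: [1]
Moving up and requests lie above → nearest above is min([4, 6, 7, 9]) = 4

Answer: 4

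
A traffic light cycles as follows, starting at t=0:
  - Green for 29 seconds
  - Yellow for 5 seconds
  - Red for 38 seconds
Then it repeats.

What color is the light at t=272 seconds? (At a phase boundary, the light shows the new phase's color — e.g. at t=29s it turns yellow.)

Cycle length = 29 + 5 + 38 = 72s
t = 272, phase_t = 272 mod 72 = 56
56 >= 34 → RED

Answer: red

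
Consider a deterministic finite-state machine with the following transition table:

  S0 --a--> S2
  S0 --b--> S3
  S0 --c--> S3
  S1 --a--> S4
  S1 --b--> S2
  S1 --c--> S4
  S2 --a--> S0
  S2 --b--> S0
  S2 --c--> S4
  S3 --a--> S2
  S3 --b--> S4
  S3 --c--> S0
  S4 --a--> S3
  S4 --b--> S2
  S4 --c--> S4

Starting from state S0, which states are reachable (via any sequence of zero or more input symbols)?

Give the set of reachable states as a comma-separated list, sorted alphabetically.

Answer: S0, S2, S3, S4

Derivation:
BFS from S0:
  visit S0: S0--a-->S2 (new), S0--b-->S3 (new), S0--c-->S3 (seen)
  visit S2: S2--a-->S0 (seen), S2--b-->S0 (seen), S2--c-->S4 (new)
  visit S3: S3--a-->S2 (seen), S3--b-->S4 (seen), S3--c-->S0 (seen)
  visit S4: S4--a-->S3 (seen), S4--b-->S2 (seen), S4--c-->S4 (seen)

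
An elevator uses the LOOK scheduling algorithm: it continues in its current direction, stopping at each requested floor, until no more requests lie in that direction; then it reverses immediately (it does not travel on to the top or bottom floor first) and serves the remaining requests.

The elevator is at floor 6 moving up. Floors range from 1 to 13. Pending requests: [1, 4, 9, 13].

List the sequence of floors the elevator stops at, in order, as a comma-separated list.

Answer: 9, 13, 4, 1

Derivation:
Current: 6, moving UP
Serve above first (ascending): [9, 13]
Then reverse, serve below (descending): [4, 1]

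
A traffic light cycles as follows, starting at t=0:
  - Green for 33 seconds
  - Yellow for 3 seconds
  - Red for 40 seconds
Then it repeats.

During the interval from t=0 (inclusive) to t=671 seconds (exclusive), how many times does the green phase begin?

Answer: 9

Derivation:
Cycle = 33+3+40 = 76s
green phase starts at t = k*76 + 0 for k=0,1,2,...
Need k*76+0 < 671 → k < 8.829
k ∈ {0, ..., 8} → 9 starts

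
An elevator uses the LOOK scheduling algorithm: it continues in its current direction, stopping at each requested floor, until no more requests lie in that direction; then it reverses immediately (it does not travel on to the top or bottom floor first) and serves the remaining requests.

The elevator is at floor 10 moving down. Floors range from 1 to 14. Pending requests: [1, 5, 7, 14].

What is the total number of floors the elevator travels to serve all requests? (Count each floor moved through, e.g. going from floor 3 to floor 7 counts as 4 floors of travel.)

Start at floor 10 moving down, LOOK stop order: [7, 5, 1, 14]
  10 → 7: |7-10| = 3, total = 3
  7 → 5: |5-7| = 2, total = 5
  5 → 1: |1-5| = 4, total = 9
  1 → 14: |14-1| = 13, total = 22

Answer: 22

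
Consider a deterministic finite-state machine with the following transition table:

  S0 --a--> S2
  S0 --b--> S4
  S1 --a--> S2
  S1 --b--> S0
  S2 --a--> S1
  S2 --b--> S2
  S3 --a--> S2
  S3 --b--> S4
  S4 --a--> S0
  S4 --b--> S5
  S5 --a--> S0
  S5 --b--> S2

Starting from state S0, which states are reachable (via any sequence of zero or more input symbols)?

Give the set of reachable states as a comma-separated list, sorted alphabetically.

Answer: S0, S1, S2, S4, S5

Derivation:
BFS from S0:
  visit S0: S0--a-->S2 (new), S0--b-->S4 (new)
  visit S2: S2--a-->S1 (new), S2--b-->S2 (seen)
  visit S4: S4--a-->S0 (seen), S4--b-->S5 (new)
  visit S1: S1--a-->S2 (seen), S1--b-->S0 (seen)
  visit S5: S5--a-->S0 (seen), S5--b-->S2 (seen)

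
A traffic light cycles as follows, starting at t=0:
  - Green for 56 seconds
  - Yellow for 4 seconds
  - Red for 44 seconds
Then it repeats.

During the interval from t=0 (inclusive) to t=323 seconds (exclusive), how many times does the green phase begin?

Answer: 4

Derivation:
Cycle = 56+4+44 = 104s
green phase starts at t = k*104 + 0 for k=0,1,2,...
Need k*104+0 < 323 → k < 3.106
k ∈ {0, ..., 3} → 4 starts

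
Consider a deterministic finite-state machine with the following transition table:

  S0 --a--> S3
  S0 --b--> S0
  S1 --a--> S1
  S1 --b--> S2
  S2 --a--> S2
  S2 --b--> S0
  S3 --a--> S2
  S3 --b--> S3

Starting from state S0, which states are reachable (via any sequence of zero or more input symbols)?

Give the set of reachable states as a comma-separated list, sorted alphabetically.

BFS from S0:
  visit S0: S0--a-->S3 (new), S0--b-->S0 (seen)
  visit S3: S3--a-->S2 (new), S3--b-->S3 (seen)
  visit S2: S2--a-->S2 (seen), S2--b-->S0 (seen)

Answer: S0, S2, S3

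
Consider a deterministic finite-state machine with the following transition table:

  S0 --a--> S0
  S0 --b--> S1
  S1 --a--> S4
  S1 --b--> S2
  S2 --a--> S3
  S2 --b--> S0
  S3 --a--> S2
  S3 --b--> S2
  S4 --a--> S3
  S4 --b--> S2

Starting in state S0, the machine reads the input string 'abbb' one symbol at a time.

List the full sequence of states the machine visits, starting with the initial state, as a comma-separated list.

Answer: S0, S0, S1, S2, S0

Derivation:
Start: S0
  read 'a': S0 --a--> S0
  read 'b': S0 --b--> S1
  read 'b': S1 --b--> S2
  read 'b': S2 --b--> S0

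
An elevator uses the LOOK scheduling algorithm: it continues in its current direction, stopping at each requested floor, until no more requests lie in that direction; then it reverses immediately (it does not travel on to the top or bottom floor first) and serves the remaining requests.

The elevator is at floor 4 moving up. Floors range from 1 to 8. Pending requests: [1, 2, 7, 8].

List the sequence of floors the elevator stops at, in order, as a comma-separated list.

Current: 4, moving UP
Serve above first (ascending): [7, 8]
Then reverse, serve below (descending): [2, 1]

Answer: 7, 8, 2, 1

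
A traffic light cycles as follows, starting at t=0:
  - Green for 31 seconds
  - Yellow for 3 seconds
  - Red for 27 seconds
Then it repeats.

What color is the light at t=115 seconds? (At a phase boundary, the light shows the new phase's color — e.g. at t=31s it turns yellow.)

Answer: red

Derivation:
Cycle length = 31 + 3 + 27 = 61s
t = 115, phase_t = 115 mod 61 = 54
54 >= 34 → RED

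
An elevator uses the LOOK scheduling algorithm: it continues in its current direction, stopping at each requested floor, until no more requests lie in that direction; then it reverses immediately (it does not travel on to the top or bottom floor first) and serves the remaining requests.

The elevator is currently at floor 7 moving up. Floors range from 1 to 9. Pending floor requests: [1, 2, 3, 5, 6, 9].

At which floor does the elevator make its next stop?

Answer: 9

Derivation:
Current floor: 7, direction: up
Requests above: [9]
Requests below: [1, 2, 3, 5, 6]
Moving up and requests lie above → nearest above is min([9]) = 9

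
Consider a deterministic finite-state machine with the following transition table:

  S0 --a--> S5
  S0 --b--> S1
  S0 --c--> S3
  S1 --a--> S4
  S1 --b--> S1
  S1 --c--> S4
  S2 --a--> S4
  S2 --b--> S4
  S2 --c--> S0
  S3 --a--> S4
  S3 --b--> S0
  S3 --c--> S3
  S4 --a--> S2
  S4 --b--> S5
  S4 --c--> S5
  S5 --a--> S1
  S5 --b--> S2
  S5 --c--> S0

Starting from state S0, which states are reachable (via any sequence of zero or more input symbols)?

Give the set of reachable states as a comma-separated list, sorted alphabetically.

BFS from S0:
  visit S0: S0--a-->S5 (new), S0--b-->S1 (new), S0--c-->S3 (new)
  visit S5: S5--a-->S1 (seen), S5--b-->S2 (new), S5--c-->S0 (seen)
  visit S1: S1--a-->S4 (new), S1--b-->S1 (seen), S1--c-->S4 (seen)
  visit S3: S3--a-->S4 (seen), S3--b-->S0 (seen), S3--c-->S3 (seen)
  visit S2: S2--a-->S4 (seen), S2--b-->S4 (seen), S2--c-->S0 (seen)
  visit S4: S4--a-->S2 (seen), S4--b-->S5 (seen), S4--c-->S5 (seen)

Answer: S0, S1, S2, S3, S4, S5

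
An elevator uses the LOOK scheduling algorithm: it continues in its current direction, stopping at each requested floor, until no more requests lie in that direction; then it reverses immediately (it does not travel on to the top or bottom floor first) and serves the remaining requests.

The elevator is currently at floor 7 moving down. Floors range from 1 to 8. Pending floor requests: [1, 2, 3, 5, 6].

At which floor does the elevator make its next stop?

Current floor: 7, direction: down
Requests above: []
Requests below: [1, 2, 3, 5, 6]
Moving down and requests lie below → nearest below is max([1, 2, 3, 5, 6]) = 6

Answer: 6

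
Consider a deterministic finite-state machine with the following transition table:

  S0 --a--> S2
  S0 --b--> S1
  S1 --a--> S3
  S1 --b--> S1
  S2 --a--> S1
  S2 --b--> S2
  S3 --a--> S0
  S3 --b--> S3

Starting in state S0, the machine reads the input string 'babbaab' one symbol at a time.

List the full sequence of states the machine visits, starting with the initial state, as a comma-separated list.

Answer: S0, S1, S3, S3, S3, S0, S2, S2

Derivation:
Start: S0
  read 'b': S0 --b--> S1
  read 'a': S1 --a--> S3
  read 'b': S3 --b--> S3
  read 'b': S3 --b--> S3
  read 'a': S3 --a--> S0
  read 'a': S0 --a--> S2
  read 'b': S2 --b--> S2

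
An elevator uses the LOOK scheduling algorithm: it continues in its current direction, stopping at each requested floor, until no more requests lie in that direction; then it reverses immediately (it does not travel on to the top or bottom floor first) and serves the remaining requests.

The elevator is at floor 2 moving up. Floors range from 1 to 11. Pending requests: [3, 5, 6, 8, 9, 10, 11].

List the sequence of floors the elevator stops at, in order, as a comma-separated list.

Current: 2, moving UP
Serve above first (ascending): [3, 5, 6, 8, 9, 10, 11]
Then reverse, serve below (descending): []

Answer: 3, 5, 6, 8, 9, 10, 11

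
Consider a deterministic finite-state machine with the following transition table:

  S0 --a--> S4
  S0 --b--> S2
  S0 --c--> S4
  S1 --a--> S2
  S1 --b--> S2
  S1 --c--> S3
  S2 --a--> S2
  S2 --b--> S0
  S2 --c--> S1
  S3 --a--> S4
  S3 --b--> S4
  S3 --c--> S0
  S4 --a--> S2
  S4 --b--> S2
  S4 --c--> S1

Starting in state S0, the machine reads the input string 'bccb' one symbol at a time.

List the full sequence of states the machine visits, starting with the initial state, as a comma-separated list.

Answer: S0, S2, S1, S3, S4

Derivation:
Start: S0
  read 'b': S0 --b--> S2
  read 'c': S2 --c--> S1
  read 'c': S1 --c--> S3
  read 'b': S3 --b--> S4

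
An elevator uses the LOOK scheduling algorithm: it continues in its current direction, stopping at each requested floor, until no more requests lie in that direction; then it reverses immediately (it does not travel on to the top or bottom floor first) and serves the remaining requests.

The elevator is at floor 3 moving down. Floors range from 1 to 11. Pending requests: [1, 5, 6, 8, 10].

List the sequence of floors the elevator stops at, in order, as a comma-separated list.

Current: 3, moving DOWN
Serve below first (descending): [1]
Then reverse, serve above (ascending): [5, 6, 8, 10]

Answer: 1, 5, 6, 8, 10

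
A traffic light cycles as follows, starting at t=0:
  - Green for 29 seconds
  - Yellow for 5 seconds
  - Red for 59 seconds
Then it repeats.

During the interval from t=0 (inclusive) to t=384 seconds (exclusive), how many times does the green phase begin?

Cycle = 29+5+59 = 93s
green phase starts at t = k*93 + 0 for k=0,1,2,...
Need k*93+0 < 384 → k < 4.129
k ∈ {0, ..., 4} → 5 starts

Answer: 5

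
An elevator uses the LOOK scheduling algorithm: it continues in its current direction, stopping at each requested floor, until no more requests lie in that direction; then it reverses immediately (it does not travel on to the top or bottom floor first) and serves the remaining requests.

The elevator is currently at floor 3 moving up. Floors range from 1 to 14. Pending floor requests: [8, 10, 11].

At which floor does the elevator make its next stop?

Current floor: 3, direction: up
Requests above: [8, 10, 11]
Requests below: []
Moving up and requests lie above → nearest above is min([8, 10, 11]) = 8

Answer: 8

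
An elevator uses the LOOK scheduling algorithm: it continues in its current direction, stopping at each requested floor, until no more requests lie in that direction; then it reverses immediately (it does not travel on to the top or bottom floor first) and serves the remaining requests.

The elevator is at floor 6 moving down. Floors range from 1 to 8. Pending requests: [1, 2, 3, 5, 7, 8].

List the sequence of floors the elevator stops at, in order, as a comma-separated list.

Answer: 5, 3, 2, 1, 7, 8

Derivation:
Current: 6, moving DOWN
Serve below first (descending): [5, 3, 2, 1]
Then reverse, serve above (ascending): [7, 8]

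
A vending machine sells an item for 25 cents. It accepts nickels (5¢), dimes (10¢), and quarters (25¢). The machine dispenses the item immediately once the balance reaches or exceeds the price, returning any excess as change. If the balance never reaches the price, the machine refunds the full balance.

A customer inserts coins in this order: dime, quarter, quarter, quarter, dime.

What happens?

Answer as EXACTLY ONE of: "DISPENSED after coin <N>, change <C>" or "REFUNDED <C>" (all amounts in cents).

Price: 25¢
Coin 1 (dime, 10¢): balance = 10¢
Coin 2 (quarter, 25¢): balance = 35¢
  → balance >= price → DISPENSE, change = 35 - 25 = 10¢

Answer: DISPENSED after coin 2, change 10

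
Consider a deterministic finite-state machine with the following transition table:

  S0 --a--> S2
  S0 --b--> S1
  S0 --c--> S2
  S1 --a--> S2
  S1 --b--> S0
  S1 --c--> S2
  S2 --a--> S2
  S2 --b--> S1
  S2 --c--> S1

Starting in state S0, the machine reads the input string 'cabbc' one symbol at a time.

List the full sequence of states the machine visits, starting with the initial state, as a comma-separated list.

Start: S0
  read 'c': S0 --c--> S2
  read 'a': S2 --a--> S2
  read 'b': S2 --b--> S1
  read 'b': S1 --b--> S0
  read 'c': S0 --c--> S2

Answer: S0, S2, S2, S1, S0, S2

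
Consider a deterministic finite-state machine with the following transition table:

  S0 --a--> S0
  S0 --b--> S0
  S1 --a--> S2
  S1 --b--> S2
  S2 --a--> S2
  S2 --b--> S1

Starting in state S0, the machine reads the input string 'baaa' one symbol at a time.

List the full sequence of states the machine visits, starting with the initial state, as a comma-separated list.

Start: S0
  read 'b': S0 --b--> S0
  read 'a': S0 --a--> S0
  read 'a': S0 --a--> S0
  read 'a': S0 --a--> S0

Answer: S0, S0, S0, S0, S0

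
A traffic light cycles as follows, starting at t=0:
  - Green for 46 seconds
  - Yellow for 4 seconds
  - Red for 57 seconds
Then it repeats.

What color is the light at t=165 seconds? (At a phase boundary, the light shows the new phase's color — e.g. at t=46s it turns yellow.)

Cycle length = 46 + 4 + 57 = 107s
t = 165, phase_t = 165 mod 107 = 58
58 >= 50 → RED

Answer: red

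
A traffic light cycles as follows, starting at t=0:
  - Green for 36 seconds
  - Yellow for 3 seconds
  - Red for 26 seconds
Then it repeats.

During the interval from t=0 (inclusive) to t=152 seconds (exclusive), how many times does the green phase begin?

Cycle = 36+3+26 = 65s
green phase starts at t = k*65 + 0 for k=0,1,2,...
Need k*65+0 < 152 → k < 2.338
k ∈ {0, ..., 2} → 3 starts

Answer: 3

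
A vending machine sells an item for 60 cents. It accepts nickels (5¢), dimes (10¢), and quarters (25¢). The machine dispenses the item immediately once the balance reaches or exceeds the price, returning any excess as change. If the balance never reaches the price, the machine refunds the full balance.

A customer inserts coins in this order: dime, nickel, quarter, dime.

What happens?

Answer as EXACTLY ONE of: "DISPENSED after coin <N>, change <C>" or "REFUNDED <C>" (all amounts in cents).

Answer: REFUNDED 50

Derivation:
Price: 60¢
Coin 1 (dime, 10¢): balance = 10¢
Coin 2 (nickel, 5¢): balance = 15¢
Coin 3 (quarter, 25¢): balance = 40¢
Coin 4 (dime, 10¢): balance = 50¢
All coins inserted, balance 50¢ < price 60¢ → REFUND 50¢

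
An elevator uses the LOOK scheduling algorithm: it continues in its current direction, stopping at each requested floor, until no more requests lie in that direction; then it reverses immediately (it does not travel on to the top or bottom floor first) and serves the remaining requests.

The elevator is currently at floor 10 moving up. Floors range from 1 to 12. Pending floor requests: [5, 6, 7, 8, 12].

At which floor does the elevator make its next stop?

Current floor: 10, direction: up
Requests above: [12]
Requests below: [5, 6, 7, 8]
Moving up and requests lie above → nearest above is min([12]) = 12

Answer: 12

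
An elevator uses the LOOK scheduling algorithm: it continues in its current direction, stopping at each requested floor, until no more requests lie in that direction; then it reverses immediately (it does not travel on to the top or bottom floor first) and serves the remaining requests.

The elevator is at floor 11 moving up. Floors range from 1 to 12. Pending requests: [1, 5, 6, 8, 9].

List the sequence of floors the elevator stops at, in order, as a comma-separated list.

Current: 11, moving UP
Serve above first (ascending): []
Then reverse, serve below (descending): [9, 8, 6, 5, 1]

Answer: 9, 8, 6, 5, 1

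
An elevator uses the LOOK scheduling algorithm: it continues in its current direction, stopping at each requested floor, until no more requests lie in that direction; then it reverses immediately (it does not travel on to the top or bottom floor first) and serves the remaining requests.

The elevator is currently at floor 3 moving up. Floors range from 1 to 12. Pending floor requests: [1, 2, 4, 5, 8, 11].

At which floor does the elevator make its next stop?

Answer: 4

Derivation:
Current floor: 3, direction: up
Requests above: [4, 5, 8, 11]
Requests below: [1, 2]
Moving up and requests lie above → nearest above is min([4, 5, 8, 11]) = 4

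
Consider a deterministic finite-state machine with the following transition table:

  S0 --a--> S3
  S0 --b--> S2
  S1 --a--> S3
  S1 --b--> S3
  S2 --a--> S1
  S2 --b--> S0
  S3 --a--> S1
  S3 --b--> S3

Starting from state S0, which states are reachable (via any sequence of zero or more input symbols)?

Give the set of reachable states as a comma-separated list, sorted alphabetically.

Answer: S0, S1, S2, S3

Derivation:
BFS from S0:
  visit S0: S0--a-->S3 (new), S0--b-->S2 (new)
  visit S3: S3--a-->S1 (new), S3--b-->S3 (seen)
  visit S2: S2--a-->S1 (seen), S2--b-->S0 (seen)
  visit S1: S1--a-->S3 (seen), S1--b-->S3 (seen)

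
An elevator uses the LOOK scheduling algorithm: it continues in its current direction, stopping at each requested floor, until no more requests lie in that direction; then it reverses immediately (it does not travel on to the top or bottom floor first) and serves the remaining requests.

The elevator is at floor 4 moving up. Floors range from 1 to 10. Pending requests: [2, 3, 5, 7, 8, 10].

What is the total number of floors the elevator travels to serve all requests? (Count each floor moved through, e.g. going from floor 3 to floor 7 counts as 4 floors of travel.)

Start at floor 4 moving up, LOOK stop order: [5, 7, 8, 10, 3, 2]
  4 → 5: |5-4| = 1, total = 1
  5 → 7: |7-5| = 2, total = 3
  7 → 8: |8-7| = 1, total = 4
  8 → 10: |10-8| = 2, total = 6
  10 → 3: |3-10| = 7, total = 13
  3 → 2: |2-3| = 1, total = 14

Answer: 14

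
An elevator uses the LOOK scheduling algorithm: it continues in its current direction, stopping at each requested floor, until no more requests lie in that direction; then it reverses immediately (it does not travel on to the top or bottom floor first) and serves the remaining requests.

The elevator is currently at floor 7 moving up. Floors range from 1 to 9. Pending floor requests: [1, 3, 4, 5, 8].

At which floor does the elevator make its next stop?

Current floor: 7, direction: up
Requests above: [8]
Requests below: [1, 3, 4, 5]
Moving up and requests lie above → nearest above is min([8]) = 8

Answer: 8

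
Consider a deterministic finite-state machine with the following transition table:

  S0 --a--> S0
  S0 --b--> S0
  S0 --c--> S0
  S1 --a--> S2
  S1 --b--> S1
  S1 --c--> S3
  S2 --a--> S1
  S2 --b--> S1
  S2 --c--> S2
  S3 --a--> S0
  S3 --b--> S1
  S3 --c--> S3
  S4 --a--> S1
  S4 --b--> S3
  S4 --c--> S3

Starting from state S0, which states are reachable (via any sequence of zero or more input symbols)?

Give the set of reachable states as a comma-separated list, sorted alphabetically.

BFS from S0:
  visit S0: S0--a-->S0 (seen), S0--b-->S0 (seen), S0--c-->S0 (seen)

Answer: S0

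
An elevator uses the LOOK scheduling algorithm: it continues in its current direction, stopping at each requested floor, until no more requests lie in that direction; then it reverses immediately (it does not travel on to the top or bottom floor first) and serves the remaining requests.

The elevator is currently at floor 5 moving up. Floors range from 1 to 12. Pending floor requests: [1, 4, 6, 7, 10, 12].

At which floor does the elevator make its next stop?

Answer: 6

Derivation:
Current floor: 5, direction: up
Requests above: [6, 7, 10, 12]
Requests below: [1, 4]
Moving up and requests lie above → nearest above is min([6, 7, 10, 12]) = 6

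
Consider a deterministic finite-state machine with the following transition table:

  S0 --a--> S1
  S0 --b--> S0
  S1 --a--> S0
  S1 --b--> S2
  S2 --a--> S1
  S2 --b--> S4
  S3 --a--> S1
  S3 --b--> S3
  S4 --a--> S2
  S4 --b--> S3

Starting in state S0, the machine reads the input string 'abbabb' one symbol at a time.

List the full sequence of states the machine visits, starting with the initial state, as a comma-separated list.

Start: S0
  read 'a': S0 --a--> S1
  read 'b': S1 --b--> S2
  read 'b': S2 --b--> S4
  read 'a': S4 --a--> S2
  read 'b': S2 --b--> S4
  read 'b': S4 --b--> S3

Answer: S0, S1, S2, S4, S2, S4, S3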